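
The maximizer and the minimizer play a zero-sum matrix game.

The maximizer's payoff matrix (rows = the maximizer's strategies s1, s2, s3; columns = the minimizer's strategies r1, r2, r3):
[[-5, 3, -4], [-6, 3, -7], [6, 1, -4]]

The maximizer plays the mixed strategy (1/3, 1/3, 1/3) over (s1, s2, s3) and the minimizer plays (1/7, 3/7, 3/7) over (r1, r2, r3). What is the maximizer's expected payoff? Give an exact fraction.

Against (1/7, 3/7, 3/7), each row's expected payoff is s1: -8/7; s2: -18/7; s3: -3/7.
Taking the (1/3, 1/3, 1/3)-weighted average: (1/3)·(-8/7) + (1/3)·(-18/7) + (1/3)·(-3/7) = -29/21.

-29/21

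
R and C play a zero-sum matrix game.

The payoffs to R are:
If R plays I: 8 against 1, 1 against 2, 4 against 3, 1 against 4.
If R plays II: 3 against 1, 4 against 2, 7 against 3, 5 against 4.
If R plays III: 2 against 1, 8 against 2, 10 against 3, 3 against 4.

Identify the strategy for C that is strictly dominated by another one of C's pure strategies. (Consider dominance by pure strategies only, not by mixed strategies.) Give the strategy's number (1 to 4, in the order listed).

C prefers columns that give R less. Compare 3 with 2: 1 < 4, 4 < 7, 8 < 10.
So 2 strictly dominates 3 for C; 3 is strictly dominated.

3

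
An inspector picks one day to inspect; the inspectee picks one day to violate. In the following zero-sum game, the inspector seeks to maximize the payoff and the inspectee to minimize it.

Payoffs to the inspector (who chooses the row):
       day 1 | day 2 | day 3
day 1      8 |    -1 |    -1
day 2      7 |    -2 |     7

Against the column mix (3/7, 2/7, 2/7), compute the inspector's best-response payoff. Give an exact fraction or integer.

day 1: (8)·(3/7) + (-1)·(2/7) + (-1)·(2/7) = 20/7.
day 2: (7)·(3/7) + (-2)·(2/7) + (7)·(2/7) = 31/7.
The best pure response is day 2 with expected payoff 31/7.

31/7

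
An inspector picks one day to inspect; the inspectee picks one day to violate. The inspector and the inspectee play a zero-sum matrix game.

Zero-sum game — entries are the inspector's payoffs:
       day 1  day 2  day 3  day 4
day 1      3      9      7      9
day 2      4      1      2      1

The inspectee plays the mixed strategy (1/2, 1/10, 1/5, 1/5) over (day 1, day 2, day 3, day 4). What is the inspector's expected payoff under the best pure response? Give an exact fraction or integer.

day 1: (3)·(1/2) + (9)·(1/10) + (7)·(1/5) + (9)·(1/5) = 28/5.
day 2: (4)·(1/2) + (1)·(1/10) + (2)·(1/5) + (1)·(1/5) = 27/10.
The best pure response is day 1 with expected payoff 28/5.

28/5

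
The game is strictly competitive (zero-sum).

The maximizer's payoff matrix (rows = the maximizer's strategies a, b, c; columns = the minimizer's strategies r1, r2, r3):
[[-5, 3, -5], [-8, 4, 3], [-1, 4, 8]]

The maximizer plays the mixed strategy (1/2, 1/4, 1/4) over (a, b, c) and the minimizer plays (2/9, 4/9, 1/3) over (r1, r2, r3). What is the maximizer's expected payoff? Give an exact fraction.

Against (2/9, 4/9, 1/3), each row's expected payoff is a: -13/9; b: 1; c: 38/9.
Taking the (1/2, 1/4, 1/4)-weighted average: (1/2)·(-13/9) + (1/4)·(1) + (1/4)·(38/9) = 7/12.

7/12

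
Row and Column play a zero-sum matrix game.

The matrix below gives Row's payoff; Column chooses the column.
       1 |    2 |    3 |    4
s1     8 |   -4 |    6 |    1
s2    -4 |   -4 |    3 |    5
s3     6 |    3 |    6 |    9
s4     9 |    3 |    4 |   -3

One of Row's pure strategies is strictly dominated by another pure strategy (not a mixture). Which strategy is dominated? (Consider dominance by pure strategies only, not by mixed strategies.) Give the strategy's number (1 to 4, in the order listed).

Compare s2 with s3: 6 > -4, 3 > -4, 6 > 3, 9 > 5.
So s3 strictly dominates s2 for Row; s2 is strictly dominated.

2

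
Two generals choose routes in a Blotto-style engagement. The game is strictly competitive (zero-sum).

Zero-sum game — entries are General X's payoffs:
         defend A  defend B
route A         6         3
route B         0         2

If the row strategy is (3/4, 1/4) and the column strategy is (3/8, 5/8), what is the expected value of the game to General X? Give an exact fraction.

Against (3/8, 5/8), each row's expected payoff is route A: 33/8; route B: 5/4.
Taking the (3/4, 1/4)-weighted average: (3/4)·(33/8) + (1/4)·(5/4) = 109/32.

109/32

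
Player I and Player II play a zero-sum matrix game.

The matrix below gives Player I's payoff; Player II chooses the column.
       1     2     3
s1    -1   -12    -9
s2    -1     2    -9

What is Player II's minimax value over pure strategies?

-9

The worst case (largest entry) in each column is 1: -1, 2: 2, 3: -9.
The best (smallest) of these is -9.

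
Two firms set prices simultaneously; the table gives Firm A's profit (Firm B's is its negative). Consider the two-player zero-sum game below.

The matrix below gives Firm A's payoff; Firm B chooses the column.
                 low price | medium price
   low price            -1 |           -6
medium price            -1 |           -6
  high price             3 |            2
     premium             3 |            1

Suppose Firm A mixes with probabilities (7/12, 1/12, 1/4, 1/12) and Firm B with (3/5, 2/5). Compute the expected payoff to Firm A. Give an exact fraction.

Against (3/5, 2/5), each row's expected payoff is low price: -3; medium price: -3; high price: 13/5; premium: 11/5.
Taking the (7/12, 1/12, 1/4, 1/12)-weighted average: (7/12)·(-3) + (1/12)·(-3) + (1/4)·(13/5) + (1/12)·(11/5) = -7/6.

-7/6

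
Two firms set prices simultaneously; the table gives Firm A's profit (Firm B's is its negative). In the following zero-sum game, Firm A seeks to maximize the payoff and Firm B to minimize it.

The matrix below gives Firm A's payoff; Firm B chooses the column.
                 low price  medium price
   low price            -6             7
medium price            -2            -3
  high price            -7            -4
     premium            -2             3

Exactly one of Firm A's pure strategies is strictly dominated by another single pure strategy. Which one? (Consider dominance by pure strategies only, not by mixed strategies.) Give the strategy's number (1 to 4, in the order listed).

Compare high price with low price: -6 > -7, 7 > -4.
So low price strictly dominates high price for Firm A; high price is strictly dominated.

3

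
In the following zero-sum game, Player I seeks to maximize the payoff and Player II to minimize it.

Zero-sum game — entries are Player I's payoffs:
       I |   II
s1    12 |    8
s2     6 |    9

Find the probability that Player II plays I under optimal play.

1/7

Row minima are 8 and 6, so Player I's maximin is 8; column maxima are 12 and 9, so Player II's minimax is 9. These differ, so the equilibrium is in mixed strategies.
Let Player II play I with probability q. Player I is indifferent when 12q + 8(1−q) = 6q + 9(1−q), giving q = 1/7.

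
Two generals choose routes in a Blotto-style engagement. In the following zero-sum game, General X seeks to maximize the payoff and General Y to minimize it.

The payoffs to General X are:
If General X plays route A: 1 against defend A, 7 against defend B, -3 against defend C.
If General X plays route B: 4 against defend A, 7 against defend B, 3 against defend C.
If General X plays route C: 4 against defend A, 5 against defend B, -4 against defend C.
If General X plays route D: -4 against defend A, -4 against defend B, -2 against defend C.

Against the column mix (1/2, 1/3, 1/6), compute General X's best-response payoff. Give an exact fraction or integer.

route A: (1)·(1/2) + (7)·(1/3) + (-3)·(1/6) = 7/3.
route B: (4)·(1/2) + (7)·(1/3) + (3)·(1/6) = 29/6.
route C: (4)·(1/2) + (5)·(1/3) + (-4)·(1/6) = 3.
route D: (-4)·(1/2) + (-4)·(1/3) + (-2)·(1/6) = -11/3.
The best pure response is route B with expected payoff 29/6.

29/6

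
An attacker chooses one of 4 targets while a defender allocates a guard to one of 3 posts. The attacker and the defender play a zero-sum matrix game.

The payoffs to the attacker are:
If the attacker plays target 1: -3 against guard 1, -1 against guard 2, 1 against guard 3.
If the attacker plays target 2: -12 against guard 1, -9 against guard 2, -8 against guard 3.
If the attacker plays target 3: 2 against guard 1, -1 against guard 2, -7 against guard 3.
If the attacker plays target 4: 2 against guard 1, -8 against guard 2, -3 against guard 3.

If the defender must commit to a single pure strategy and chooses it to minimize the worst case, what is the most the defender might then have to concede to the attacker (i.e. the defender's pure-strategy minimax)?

-1

The worst case (largest entry) in each column is guard 1: 2, guard 2: -1, guard 3: 1.
The best (smallest) of these is -1.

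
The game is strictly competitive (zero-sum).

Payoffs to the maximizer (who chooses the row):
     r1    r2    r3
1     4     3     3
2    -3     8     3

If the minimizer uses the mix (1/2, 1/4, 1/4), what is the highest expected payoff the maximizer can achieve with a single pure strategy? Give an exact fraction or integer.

1: (4)·(1/2) + (3)·(1/4) + (3)·(1/4) = 7/2.
2: (-3)·(1/2) + (8)·(1/4) + (3)·(1/4) = 5/4.
The best pure response is 1 with expected payoff 7/2.

7/2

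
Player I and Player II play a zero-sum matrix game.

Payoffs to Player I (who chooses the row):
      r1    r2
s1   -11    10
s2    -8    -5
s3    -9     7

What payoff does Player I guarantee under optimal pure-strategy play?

-8

Row minima: -11, -8, -9 → Player I's maximin is -8.
Column maxima: -8, 10 → Player II's minimax is -8.
They coincide at (s2, r1), so the value is -8.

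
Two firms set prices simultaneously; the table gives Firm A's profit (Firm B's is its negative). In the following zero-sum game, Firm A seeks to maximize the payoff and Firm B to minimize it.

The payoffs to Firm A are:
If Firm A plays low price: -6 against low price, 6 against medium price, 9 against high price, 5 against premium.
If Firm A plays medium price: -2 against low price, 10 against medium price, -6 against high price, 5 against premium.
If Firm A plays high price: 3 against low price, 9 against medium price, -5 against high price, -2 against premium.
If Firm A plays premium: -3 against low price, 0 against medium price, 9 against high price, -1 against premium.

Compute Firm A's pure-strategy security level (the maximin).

-3

The worst-case payoff for each row is low price: -6, medium price: -6, high price: -5, premium: -3.
The best of these is -3.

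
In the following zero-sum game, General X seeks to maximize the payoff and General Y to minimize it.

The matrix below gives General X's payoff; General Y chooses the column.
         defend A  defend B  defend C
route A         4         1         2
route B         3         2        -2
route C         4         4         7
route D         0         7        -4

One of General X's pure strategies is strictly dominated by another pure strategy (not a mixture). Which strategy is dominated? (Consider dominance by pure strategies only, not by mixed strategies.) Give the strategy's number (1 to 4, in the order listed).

Compare route B with route C: 4 > 3, 4 > 2, 7 > -2.
So route C strictly dominates route B for General X; route B is strictly dominated.

2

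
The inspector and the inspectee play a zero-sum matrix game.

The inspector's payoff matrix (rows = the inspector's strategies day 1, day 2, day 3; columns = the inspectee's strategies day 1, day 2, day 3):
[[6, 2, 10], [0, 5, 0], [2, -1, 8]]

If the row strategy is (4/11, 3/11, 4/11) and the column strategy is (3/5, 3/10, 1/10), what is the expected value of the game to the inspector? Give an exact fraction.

Against (3/5, 3/10, 1/10), each row's expected payoff is day 1: 26/5; day 2: 3/2; day 3: 17/10.
Taking the (4/11, 3/11, 4/11)-weighted average: (4/11)·(26/5) + (3/11)·(3/2) + (4/11)·(17/10) = 321/110.

321/110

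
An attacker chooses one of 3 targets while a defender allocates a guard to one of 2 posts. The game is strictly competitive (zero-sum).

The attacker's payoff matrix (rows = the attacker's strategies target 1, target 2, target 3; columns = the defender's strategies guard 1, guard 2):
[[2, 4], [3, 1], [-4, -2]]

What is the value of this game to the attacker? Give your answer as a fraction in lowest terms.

Row target 3 is strictly dominated by row target 1, so the attacker never plays it.
The remaining 2×2 game on (target 1, target 2) × (guard 1, guard 2) has no saddle point. Let the attacker play target 1 with probability p; indifference gives 2p + 3(1−p) = 4p + (1−p), so p = 1/2.
Similarly the defender's optimal q on guard 1 is 3/4, and the value is 2·(3/4) + (4)·(1/4) = 5/2.

5/2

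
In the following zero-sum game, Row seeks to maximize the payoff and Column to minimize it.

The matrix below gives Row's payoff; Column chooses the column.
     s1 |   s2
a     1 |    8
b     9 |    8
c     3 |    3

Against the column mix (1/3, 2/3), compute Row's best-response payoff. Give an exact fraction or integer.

a: (1)·(1/3) + (8)·(2/3) = 17/3.
b: (9)·(1/3) + (8)·(2/3) = 25/3.
c: (3)·(1/3) + (3)·(2/3) = 3.
The best pure response is b with expected payoff 25/3.

25/3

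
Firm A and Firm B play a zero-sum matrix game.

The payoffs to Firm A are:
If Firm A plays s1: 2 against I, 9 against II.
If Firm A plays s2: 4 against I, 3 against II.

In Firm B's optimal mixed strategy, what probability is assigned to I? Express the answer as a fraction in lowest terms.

Row minima are 2 and 3, so Firm A's maximin is 3; column maxima are 4 and 9, so Firm B's minimax is 4. These differ, so the equilibrium is in mixed strategies.
Let Firm B play I with probability q. Firm A is indifferent when 2q + 9(1−q) = 4q + 3(1−q), giving q = 3/4.

3/4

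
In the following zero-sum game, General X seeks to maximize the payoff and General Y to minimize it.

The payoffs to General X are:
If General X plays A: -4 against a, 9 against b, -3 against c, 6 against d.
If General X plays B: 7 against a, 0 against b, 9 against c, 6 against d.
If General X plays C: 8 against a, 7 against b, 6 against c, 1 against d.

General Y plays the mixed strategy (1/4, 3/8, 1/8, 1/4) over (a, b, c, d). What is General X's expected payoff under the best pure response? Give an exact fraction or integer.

45/8

A: (-4)·(1/4) + (9)·(3/8) + (-3)·(1/8) + (6)·(1/4) = 7/2.
B: (7)·(1/4) + (0)·(3/8) + (9)·(1/8) + (6)·(1/4) = 35/8.
C: (8)·(1/4) + (7)·(3/8) + (6)·(1/8) + (1)·(1/4) = 45/8.
The best pure response is C with expected payoff 45/8.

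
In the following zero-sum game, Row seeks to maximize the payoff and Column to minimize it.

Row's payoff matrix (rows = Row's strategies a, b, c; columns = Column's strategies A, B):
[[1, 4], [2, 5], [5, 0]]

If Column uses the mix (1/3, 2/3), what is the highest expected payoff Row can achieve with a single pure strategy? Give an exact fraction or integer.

4

a: (1)·(1/3) + (4)·(2/3) = 3.
b: (2)·(1/3) + (5)·(2/3) = 4.
c: (5)·(1/3) + (0)·(2/3) = 5/3.
The best pure response is b with expected payoff 4.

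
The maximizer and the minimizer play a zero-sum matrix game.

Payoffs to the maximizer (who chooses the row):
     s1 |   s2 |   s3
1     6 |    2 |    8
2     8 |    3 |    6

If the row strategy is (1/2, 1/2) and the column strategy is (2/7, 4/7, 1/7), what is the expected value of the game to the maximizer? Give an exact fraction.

Against (2/7, 4/7, 1/7), each row's expected payoff is 1: 4; 2: 34/7.
Taking the (1/2, 1/2)-weighted average: (1/2)·(4) + (1/2)·(34/7) = 31/7.

31/7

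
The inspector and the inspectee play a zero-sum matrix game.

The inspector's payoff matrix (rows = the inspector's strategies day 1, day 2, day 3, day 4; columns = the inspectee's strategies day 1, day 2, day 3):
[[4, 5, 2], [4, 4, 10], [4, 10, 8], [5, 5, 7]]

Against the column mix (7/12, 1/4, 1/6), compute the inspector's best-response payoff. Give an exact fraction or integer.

day 1: (4)·(7/12) + (5)·(1/4) + (2)·(1/6) = 47/12.
day 2: (4)·(7/12) + (4)·(1/4) + (10)·(1/6) = 5.
day 3: (4)·(7/12) + (10)·(1/4) + (8)·(1/6) = 37/6.
day 4: (5)·(7/12) + (5)·(1/4) + (7)·(1/6) = 16/3.
The best pure response is day 3 with expected payoff 37/6.

37/6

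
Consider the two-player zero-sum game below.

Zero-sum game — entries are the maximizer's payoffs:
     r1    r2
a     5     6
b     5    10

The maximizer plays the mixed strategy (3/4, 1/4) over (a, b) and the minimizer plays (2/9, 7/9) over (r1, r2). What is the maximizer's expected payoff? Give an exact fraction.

59/9

Against (2/9, 7/9), each row's expected payoff is a: 52/9; b: 80/9.
Taking the (3/4, 1/4)-weighted average: (3/4)·(52/9) + (1/4)·(80/9) = 59/9.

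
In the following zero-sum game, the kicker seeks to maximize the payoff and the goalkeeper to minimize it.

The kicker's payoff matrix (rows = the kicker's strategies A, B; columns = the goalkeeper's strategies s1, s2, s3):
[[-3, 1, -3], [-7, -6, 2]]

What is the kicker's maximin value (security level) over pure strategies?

The worst-case payoff for each row is A: -3, B: -7.
The best of these is -3.

-3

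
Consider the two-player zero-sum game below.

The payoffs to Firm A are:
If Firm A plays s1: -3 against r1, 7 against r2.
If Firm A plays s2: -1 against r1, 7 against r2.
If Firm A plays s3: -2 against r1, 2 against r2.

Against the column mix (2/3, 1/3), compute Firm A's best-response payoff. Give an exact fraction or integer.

5/3

s1: (-3)·(2/3) + (7)·(1/3) = 1/3.
s2: (-1)·(2/3) + (7)·(1/3) = 5/3.
s3: (-2)·(2/3) + (2)·(1/3) = -2/3.
The best pure response is s2 with expected payoff 5/3.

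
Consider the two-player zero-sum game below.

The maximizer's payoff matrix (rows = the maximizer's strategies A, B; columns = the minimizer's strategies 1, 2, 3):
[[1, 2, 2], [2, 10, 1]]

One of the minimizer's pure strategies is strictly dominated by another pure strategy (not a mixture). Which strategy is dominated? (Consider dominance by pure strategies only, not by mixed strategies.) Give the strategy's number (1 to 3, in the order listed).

The minimizer prefers columns that give the maximizer less. Compare 2 with 1: 1 < 2, 2 < 10.
So 1 strictly dominates 2 for the minimizer; 2 is strictly dominated.

2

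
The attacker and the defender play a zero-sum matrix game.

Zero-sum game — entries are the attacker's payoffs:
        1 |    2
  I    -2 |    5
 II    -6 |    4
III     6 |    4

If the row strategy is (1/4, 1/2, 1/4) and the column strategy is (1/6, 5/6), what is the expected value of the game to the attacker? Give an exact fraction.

77/24

Against (1/6, 5/6), each row's expected payoff is I: 23/6; II: 7/3; III: 13/3.
Taking the (1/4, 1/2, 1/4)-weighted average: (1/4)·(23/6) + (1/2)·(7/3) + (1/4)·(13/3) = 77/24.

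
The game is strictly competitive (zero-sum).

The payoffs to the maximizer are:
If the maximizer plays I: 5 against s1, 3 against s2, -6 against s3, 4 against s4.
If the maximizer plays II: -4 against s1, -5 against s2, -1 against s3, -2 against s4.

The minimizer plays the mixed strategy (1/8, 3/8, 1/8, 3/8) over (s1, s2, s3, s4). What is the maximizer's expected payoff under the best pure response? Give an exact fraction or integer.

I: (5)·(1/8) + (3)·(3/8) + (-6)·(1/8) + (4)·(3/8) = 5/2.
II: (-4)·(1/8) + (-5)·(3/8) + (-1)·(1/8) + (-2)·(3/8) = -13/4.
The best pure response is I with expected payoff 5/2.

5/2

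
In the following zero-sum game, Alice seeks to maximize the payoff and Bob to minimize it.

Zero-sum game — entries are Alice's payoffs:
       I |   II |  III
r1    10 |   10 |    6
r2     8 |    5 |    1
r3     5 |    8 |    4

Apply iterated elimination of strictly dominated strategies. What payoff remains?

6

Column I is strictly dominated by III for Bob (6<10, 1<8, 4<5); eliminate I.
Row r2 is strictly dominated by row r1 (10>5, 6>1); eliminate r2.
Column II is strictly dominated by III for Bob (6<10, 4<8); eliminate II.
Row r3 is strictly dominated by row r1 (6>4); eliminate r3.
Only (r1, III) remains, with payoff 6.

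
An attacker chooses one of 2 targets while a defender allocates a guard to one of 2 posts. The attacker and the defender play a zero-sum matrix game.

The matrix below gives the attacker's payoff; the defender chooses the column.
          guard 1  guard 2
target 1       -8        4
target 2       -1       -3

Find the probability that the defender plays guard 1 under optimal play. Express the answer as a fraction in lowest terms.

1/2

Row minima are -8 and -3, so the attacker's maximin is -3; column maxima are -1 and 4, so the defender's minimax is -1. These differ, so the equilibrium is in mixed strategies.
Let the defender play guard 1 with probability q. The attacker is indifferent when −8q + 4(1−q) = −q − 3(1−q), giving q = 1/2.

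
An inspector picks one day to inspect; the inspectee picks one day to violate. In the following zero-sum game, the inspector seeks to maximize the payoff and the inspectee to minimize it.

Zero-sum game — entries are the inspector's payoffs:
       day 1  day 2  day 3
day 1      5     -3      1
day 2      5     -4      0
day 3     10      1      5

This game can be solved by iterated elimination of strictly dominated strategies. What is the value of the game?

Row day 1 is strictly dominated by row day 3 (10>5, 1>-3, 5>1); eliminate day 1.
Column day 3 is strictly dominated by day 2 for the inspectee (-4<0, 1<5); eliminate day 3.
Row day 2 is strictly dominated by row day 3 (10>5, 1>-4); eliminate day 2.
Column day 1 is strictly dominated by day 2 for the inspectee (1<10); eliminate day 1.
Only (day 3, day 2) remains, with payoff 1.

1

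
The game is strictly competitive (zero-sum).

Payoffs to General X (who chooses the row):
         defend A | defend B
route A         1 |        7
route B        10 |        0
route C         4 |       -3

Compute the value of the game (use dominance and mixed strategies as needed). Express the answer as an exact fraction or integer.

Row route C is strictly dominated by row route B, so General X never plays it.
The remaining 2×2 game on (route A, route B) × (defend A, defend B) has no saddle point. Let General X play route A with probability p; indifference gives p + 10(1−p) = 7p, so p = 5/8.
Similarly General Y's optimal q on defend A is 7/16, and the value is 1·(7/16) + (7)·(9/16) = 35/8.

35/8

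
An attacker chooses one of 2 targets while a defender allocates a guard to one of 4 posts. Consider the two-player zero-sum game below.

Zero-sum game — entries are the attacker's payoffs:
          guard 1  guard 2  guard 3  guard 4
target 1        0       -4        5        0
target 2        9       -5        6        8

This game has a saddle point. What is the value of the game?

Row minima: -4, -5 → the attacker's maximin is -4.
Column maxima: 9, -4, 6, 8 → the defender's minimax is -4.
They coincide at (target 1, guard 2), so the value is -4.

-4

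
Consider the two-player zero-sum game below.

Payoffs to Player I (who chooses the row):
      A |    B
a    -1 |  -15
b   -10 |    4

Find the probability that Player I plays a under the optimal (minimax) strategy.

Row minima are -15 and -10, so Player I's maximin is -10; column maxima are -1 and 4, so Player II's minimax is -1. These differ, so the equilibrium is in mixed strategies.
Let Player I play a with probability p. Player II is indifferent when −p − 10(1−p) = −15p + 4(1−p), giving p = 1/2.

1/2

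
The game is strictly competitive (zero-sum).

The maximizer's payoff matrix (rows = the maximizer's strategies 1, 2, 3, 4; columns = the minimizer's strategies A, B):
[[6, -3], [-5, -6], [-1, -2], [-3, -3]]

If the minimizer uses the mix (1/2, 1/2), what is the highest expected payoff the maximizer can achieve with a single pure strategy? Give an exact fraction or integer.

3/2

1: (6)·(1/2) + (-3)·(1/2) = 3/2.
2: (-5)·(1/2) + (-6)·(1/2) = -11/2.
3: (-1)·(1/2) + (-2)·(1/2) = -3/2.
4: (-3)·(1/2) + (-3)·(1/2) = -3.
The best pure response is 1 with expected payoff 3/2.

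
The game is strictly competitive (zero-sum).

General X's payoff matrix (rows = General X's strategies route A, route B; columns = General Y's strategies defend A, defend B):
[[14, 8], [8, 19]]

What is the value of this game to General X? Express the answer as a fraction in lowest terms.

202/17

Row minima are 8 and 8, so General X's maximin is 8; column maxima are 14 and 19, so General Y's minimax is 14. These differ, so the equilibrium is in mixed strategies.
Let General X play route A with probability p. General Y is indifferent when 14p + 8(1−p) = 8p + 19(1−p), giving p = 11/17.
Let General Y play defend A with probability q. General X is indifferent when 14q + 8(1−q) = 8q + 19(1−q), giving q = 11/17.
The value is 14·(11/17) + (8)·(6/17) = 202/17.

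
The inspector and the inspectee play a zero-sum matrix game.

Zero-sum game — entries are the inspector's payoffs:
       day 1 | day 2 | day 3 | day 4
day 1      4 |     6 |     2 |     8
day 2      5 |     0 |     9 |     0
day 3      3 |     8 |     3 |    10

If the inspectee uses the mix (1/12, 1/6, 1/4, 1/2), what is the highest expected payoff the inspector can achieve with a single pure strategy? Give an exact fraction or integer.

day 1: (4)·(1/12) + (6)·(1/6) + (2)·(1/4) + (8)·(1/2) = 35/6.
day 2: (5)·(1/12) + (0)·(1/6) + (9)·(1/4) + (0)·(1/2) = 8/3.
day 3: (3)·(1/12) + (8)·(1/6) + (3)·(1/4) + (10)·(1/2) = 22/3.
The best pure response is day 3 with expected payoff 22/3.

22/3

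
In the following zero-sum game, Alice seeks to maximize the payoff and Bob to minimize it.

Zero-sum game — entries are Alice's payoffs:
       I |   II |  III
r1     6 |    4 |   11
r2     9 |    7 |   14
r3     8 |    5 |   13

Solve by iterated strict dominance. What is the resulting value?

Row r1 is strictly dominated by row r2 (9>6, 7>4, 14>11); eliminate r1.
Column I is strictly dominated by II for Bob (7<9, 5<8); eliminate I.
Row r3 is strictly dominated by row r2 (7>5, 14>13); eliminate r3.
Column III is strictly dominated by II for Bob (7<14); eliminate III.
Only (r2, II) remains, with payoff 7.

7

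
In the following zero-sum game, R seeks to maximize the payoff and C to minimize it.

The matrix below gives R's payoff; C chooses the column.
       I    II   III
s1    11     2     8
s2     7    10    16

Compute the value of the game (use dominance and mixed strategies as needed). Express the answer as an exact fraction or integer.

Column III is strictly dominated by II for C (it gives R more in every row).
The remaining 2×2 game on (s1, s2) × (I, II) has no saddle point. Let R play s1 with probability p; indifference gives 11p + 7(1−p) = 2p + 10(1−p), so p = 1/4.
Similarly C's optimal q on I is 2/3, and the value is 11·(2/3) + (2)·(1/3) = 8.

8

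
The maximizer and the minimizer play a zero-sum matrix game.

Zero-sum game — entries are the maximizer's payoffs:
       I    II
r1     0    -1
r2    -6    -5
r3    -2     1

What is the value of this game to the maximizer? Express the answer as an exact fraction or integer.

Row r2 is strictly dominated by row r3, so the maximizer never plays it.
The remaining 2×2 game on (r1, r3) × (I, II) has no saddle point. Let the maximizer play r1 with probability p; indifference gives −2(1−p) = −p + (1−p), so p = 3/4.
Similarly the minimizer's optimal q on I is 1/2, and the value is 0·(1/2) + (-1)·(1/2) = -1/2.

-1/2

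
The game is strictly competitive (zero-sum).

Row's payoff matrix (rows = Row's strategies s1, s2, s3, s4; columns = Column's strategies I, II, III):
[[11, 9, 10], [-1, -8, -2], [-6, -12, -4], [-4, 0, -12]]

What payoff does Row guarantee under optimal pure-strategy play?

Row minima: 9, -8, -12, -12 → Row's maximin is 9.
Column maxima: 11, 9, 10 → Column's minimax is 9.
They coincide at (s1, II), so the value is 9.

9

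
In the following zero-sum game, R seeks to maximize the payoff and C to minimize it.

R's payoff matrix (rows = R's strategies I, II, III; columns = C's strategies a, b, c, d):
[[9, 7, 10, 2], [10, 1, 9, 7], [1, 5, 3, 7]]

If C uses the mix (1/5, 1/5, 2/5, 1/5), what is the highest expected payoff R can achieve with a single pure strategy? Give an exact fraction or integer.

I: (9)·(1/5) + (7)·(1/5) + (10)·(2/5) + (2)·(1/5) = 38/5.
II: (10)·(1/5) + (1)·(1/5) + (9)·(2/5) + (7)·(1/5) = 36/5.
III: (1)·(1/5) + (5)·(1/5) + (3)·(2/5) + (7)·(1/5) = 19/5.
The best pure response is I with expected payoff 38/5.

38/5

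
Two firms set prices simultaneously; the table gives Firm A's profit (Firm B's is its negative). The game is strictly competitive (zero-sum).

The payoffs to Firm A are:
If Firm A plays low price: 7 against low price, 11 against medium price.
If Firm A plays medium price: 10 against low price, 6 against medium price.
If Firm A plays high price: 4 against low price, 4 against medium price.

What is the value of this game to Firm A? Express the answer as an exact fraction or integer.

Row high price is strictly dominated by row medium price, so Firm A never plays it.
The remaining 2×2 game on (low price, medium price) × (low price, medium price) has no saddle point. Let Firm A play low price with probability p; indifference gives 7p + 10(1−p) = 11p + 6(1−p), so p = 1/2.
Similarly Firm B's optimal q on low price is 5/8, and the value is 7·(5/8) + (11)·(3/8) = 17/2.

17/2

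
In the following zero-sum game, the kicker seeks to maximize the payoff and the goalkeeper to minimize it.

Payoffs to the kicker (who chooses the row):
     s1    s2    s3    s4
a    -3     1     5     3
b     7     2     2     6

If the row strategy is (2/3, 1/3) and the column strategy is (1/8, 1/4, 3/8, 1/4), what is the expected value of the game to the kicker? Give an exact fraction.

23/8

Against (1/8, 1/4, 3/8, 1/4), each row's expected payoff is a: 5/2; b: 29/8.
Taking the (2/3, 1/3)-weighted average: (2/3)·(5/2) + (1/3)·(29/8) = 23/8.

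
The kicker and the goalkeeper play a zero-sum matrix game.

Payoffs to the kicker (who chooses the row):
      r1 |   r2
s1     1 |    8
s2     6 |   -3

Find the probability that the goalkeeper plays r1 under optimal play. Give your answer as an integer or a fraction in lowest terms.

11/16

Row minima are 1 and -3, so the kicker's maximin is 1; column maxima are 6 and 8, so the goalkeeper's minimax is 6. These differ, so the equilibrium is in mixed strategies.
Let the goalkeeper play r1 with probability q. The kicker is indifferent when q + 8(1−q) = 6q − 3(1−q), giving q = 11/16.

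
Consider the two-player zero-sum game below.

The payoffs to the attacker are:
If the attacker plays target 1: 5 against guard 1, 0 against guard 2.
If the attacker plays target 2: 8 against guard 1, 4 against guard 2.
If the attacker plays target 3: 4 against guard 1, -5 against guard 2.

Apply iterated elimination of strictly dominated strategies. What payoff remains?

Row target 1 is strictly dominated by row target 2 (8>5, 4>0); eliminate target 1.
Row target 3 is strictly dominated by row target 2 (8>4, 4>-5); eliminate target 3.
Column guard 1 is strictly dominated by guard 2 for the defender (4<8); eliminate guard 1.
Only (target 2, guard 2) remains, with payoff 4.

4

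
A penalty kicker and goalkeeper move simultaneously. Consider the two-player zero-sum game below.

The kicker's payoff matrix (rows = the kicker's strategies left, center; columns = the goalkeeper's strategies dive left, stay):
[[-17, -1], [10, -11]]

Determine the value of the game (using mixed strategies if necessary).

-197/37

Row minima are -17 and -11, so the kicker's maximin is -11; column maxima are 10 and -1, so the goalkeeper's minimax is -1. These differ, so the equilibrium is in mixed strategies.
Let the kicker play left with probability p. The goalkeeper is indifferent when −17p + 10(1−p) = −p − 11(1−p), giving p = 21/37.
Let the goalkeeper play dive left with probability q. The kicker is indifferent when −17q − (1−q) = 10q − 11(1−q), giving q = 10/37.
The value is -17·(10/37) + (-1)·(27/37) = -197/37.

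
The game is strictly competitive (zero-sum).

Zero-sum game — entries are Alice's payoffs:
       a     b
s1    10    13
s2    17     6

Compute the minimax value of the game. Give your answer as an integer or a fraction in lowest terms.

23/2

Row minima are 10 and 6, so Alice's maximin is 10; column maxima are 17 and 13, so Bob's minimax is 13. These differ, so the equilibrium is in mixed strategies.
Let Alice play s1 with probability p. Bob is indifferent when 10p + 17(1−p) = 13p + 6(1−p), giving p = 11/14.
Let Bob play a with probability q. Alice is indifferent when 10q + 13(1−q) = 17q + 6(1−q), giving q = 1/2.
The value is 10·(1/2) + (13)·(1/2) = 23/2.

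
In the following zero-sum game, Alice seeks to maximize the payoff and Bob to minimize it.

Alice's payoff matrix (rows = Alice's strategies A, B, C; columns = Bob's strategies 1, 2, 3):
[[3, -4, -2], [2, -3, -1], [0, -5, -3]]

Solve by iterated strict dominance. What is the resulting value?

Row C is strictly dominated by row A (3>0, -4>-5, -2>-3); eliminate C.
Column 3 is strictly dominated by 2 for Bob (-4<-2, -3<-1); eliminate 3.
Column 1 is strictly dominated by 2 for Bob (-4<3, -3<2); eliminate 1.
Row A is strictly dominated by row B (-3>-4); eliminate A.
Only (B, 2) remains, with payoff -3.

-3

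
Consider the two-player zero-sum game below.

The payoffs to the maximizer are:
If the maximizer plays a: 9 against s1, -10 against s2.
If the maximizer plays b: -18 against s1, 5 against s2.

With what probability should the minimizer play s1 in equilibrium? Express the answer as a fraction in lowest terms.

Row minima are -10 and -18, so the maximizer's maximin is -10; column maxima are 9 and 5, so the minimizer's minimax is 5. These differ, so the equilibrium is in mixed strategies.
Let the minimizer play s1 with probability q. The maximizer is indifferent when 9q − 10(1−q) = −18q + 5(1−q), giving q = 5/14.

5/14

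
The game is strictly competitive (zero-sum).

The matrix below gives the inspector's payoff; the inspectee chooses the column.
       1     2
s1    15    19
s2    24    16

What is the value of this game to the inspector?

Row minima are 15 and 16, so the inspector's maximin is 16; column maxima are 24 and 19, so the inspectee's minimax is 19. These differ, so the equilibrium is in mixed strategies.
Let the inspector play s1 with probability p. The inspectee is indifferent when 15p + 24(1−p) = 19p + 16(1−p), giving p = 2/3.
Let the inspectee play 1 with probability q. The inspector is indifferent when 15q + 19(1−q) = 24q + 16(1−q), giving q = 1/4.
The value is 15·(1/4) + (19)·(3/4) = 18.

18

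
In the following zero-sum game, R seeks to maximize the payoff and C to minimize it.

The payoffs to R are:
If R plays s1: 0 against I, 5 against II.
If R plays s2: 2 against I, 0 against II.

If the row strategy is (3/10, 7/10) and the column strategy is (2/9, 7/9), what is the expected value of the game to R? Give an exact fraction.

Against (2/9, 7/9), each row's expected payoff is s1: 35/9; s2: 4/9.
Taking the (3/10, 7/10)-weighted average: (3/10)·(35/9) + (7/10)·(4/9) = 133/90.

133/90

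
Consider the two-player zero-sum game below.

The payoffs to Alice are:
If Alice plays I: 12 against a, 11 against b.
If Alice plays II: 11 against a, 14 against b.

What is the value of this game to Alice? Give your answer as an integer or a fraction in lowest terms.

47/4

Row minima are 11 and 11, so Alice's maximin is 11; column maxima are 12 and 14, so Bob's minimax is 12. These differ, so the equilibrium is in mixed strategies.
Let Alice play I with probability p. Bob is indifferent when 12p + 11(1−p) = 11p + 14(1−p), giving p = 3/4.
Let Bob play a with probability q. Alice is indifferent when 12q + 11(1−q) = 11q + 14(1−q), giving q = 3/4.
The value is 12·(3/4) + (11)·(1/4) = 47/4.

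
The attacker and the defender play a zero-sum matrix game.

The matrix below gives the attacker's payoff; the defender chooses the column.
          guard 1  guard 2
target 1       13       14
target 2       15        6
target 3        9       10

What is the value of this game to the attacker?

66/5

Row target 3 is strictly dominated by row target 1, so the attacker never plays it.
The remaining 2×2 game on (target 1, target 2) × (guard 1, guard 2) has no saddle point. Let the attacker play target 1 with probability p; indifference gives 13p + 15(1−p) = 14p + 6(1−p), so p = 9/10.
Similarly the defender's optimal q on guard 1 is 4/5, and the value is 13·(4/5) + (14)·(1/5) = 66/5.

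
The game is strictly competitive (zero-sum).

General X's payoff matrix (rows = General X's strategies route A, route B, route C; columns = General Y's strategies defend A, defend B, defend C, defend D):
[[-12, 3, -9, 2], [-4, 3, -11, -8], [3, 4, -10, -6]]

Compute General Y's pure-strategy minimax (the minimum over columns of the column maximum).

-9

The worst case (largest entry) in each column is defend A: 3, defend B: 4, defend C: -9, defend D: 2.
The best (smallest) of these is -9.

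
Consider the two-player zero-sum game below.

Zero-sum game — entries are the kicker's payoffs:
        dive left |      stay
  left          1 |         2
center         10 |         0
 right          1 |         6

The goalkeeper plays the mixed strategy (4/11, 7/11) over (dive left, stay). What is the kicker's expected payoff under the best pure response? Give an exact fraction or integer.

left: (1)·(4/11) + (2)·(7/11) = 18/11.
center: (10)·(4/11) + (0)·(7/11) = 40/11.
right: (1)·(4/11) + (6)·(7/11) = 46/11.
The best pure response is right with expected payoff 46/11.

46/11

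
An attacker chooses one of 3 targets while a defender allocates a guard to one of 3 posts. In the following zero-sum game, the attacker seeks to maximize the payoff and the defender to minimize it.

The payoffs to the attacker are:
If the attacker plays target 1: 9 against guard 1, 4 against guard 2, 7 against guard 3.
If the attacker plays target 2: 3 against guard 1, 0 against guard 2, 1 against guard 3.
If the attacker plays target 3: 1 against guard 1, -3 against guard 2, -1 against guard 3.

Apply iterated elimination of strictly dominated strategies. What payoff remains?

Column guard 3 is strictly dominated by guard 2 for the defender (4<7, 0<1, -3<-1); eliminate guard 3.
Column guard 1 is strictly dominated by guard 2 for the defender (4<9, 0<3, -3<1); eliminate guard 1.
Row target 2 is strictly dominated by row target 1 (4>0); eliminate target 2.
Row target 3 is strictly dominated by row target 1 (4>-3); eliminate target 3.
Only (target 1, guard 2) remains, with payoff 4.

4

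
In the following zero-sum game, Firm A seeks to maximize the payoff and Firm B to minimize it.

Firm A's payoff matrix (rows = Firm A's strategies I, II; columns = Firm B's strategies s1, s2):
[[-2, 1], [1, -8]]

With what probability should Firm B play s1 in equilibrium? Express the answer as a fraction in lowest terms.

3/4

Row minima are -2 and -8, so Firm A's maximin is -2; column maxima are 1 and 1, so Firm B's minimax is 1. These differ, so the equilibrium is in mixed strategies.
Let Firm B play s1 with probability q. Firm A is indifferent when −2q + (1−q) = q − 8(1−q), giving q = 3/4.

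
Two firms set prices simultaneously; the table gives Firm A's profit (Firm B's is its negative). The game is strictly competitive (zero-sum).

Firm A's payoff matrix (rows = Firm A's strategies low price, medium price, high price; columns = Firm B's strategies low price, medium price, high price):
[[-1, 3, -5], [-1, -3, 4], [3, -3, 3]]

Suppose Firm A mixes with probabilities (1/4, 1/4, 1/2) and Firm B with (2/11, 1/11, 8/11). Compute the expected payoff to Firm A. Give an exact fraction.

Against (2/11, 1/11, 8/11), each row's expected payoff is low price: -39/11; medium price: 27/11; high price: 27/11.
Taking the (1/4, 1/4, 1/2)-weighted average: (1/4)·(-39/11) + (1/4)·(27/11) + (1/2)·(27/11) = 21/22.

21/22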